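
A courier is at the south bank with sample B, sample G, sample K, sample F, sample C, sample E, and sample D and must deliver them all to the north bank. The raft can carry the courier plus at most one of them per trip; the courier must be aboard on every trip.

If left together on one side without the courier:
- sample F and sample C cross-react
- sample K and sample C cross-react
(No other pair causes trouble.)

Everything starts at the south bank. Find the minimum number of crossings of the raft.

15

Counting alone: the courier can take at most 1 across per trip to the north bank, so moving all 7 needs at least 7 loaded trips out, with a return between consecutive ones — at least 13 crossings.
The safety rule pushes this higher. Following every safe sequence of crossings, the most of the 7 that can be at the north bank as the raft arrives there on crossing 13 is 6 — never all 7.
So no plan with fewer than 15 crossings exists, and this one achieves 15:
1. Courier goes to the north bank with sample C.
2. Courier goes back to the south bank alone.
3. Courier goes to the north bank with sample B.
4. Courier goes back to the south bank alone.
5. Courier goes to the north bank with sample G.
6. Courier goes back to the south bank alone.
7. Courier goes to the north bank with sample K.
8. Courier goes back to the south bank with sample C.
9. Courier goes to the north bank with sample F.
10. Courier goes back to the south bank alone.
11. Courier goes to the north bank with sample E.
12. Courier goes back to the south bank alone.
13. Courier goes to the north bank with sample D.
14. Courier goes back to the south bank alone.
15. Courier goes to the north bank with sample C.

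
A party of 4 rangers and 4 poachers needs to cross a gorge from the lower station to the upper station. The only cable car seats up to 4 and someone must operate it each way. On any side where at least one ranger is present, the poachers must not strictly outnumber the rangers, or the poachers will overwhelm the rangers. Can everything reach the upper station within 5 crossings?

Yes — this plan uses 5 crossings (≤ 5):
1. 2 poachers → the upper station.  (the lower station: 4R 2P; the upper station: 0R 2P)
2. 1 poacher ← the lower station.  (the lower station: 4R 3P; the upper station: 0R 1P)
3. 4 rangers → the upper station.  (the lower station: 0R 3P; the upper station: 4R 1P)
4. 1 poacher ← the lower station.  (the lower station: 0R 4P; the upper station: 4R 0P)
5. 4 poachers → the upper station.  (the lower station: 0R 0P; the upper station: 4R 4P)

Yes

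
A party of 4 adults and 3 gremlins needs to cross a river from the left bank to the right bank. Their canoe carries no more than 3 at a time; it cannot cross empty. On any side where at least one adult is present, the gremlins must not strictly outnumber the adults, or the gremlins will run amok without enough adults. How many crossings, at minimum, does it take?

5

Counting alone: each trip to the right bank takes at most 3 across and each return brings at least 1 back, so after t trips out (and t−1 returns) at most 3t − (t−1) of the 7 are across; that first reaches 7 at t = 3, so at least 5 crossings are needed.
The plan below uses exactly 5 crossings, so it is optimal:
1. 3 gremlins → the right bank.  (the left bank: 4A 0G; the right bank: 0A 3G)
2. 1 gremlin ← the left bank.  (the left bank: 4A 1G; the right bank: 0A 2G)
3. 3 adults → the right bank.  (the left bank: 1A 1G; the right bank: 3A 2G)
4. 1 adult ← the left bank.  (the left bank: 2A 1G; the right bank: 2A 2G)
5. 2 adults and 1 gremlin → the right bank.  (the left bank: 0A 0G; the right bank: 4A 3G)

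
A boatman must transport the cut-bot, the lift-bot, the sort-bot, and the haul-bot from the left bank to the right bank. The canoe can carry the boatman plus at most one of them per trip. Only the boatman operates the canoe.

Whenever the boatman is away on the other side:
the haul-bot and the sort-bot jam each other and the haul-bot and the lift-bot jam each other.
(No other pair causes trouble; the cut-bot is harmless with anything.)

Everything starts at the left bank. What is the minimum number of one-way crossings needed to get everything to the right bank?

9

Counting alone: the boatman can take at most 1 across per trip to the right bank, so moving all 4 needs at least 4 loaded trips out, with a return between consecutive ones — at least 7 crossings.
The safety rule pushes this higher. Following every safe sequence of crossings, the most of the 4 that can be at the right bank as the canoe arrives there on crossing 7 is 3 — never all 4.
So no plan with fewer than 9 crossings exists, and this one achieves 9:
1. Boatman goes to the right bank with the haul-bot.  [the left bank: the cut-bot, the lift-bot, the sort-bot | the right bank: the haul-bot]
2. Boatman goes back to the left bank alone.  [the left bank: the cut-bot, the lift-bot, the sort-bot | the right bank: the haul-bot]
3. Boatman goes to the right bank with the cut-bot.  [the left bank: the lift-bot, the sort-bot | the right bank: the cut-bot, the haul-bot]
4. Boatman goes back to the left bank alone.  [the left bank: the lift-bot, the sort-bot | the right bank: the cut-bot, the haul-bot]
5. Boatman goes to the right bank with the lift-bot.  [the left bank: the sort-bot | the right bank: the cut-bot, the haul-bot, the lift-bot]
6. Boatman goes back to the left bank with the haul-bot.  [the left bank: the haul-bot, the sort-bot | the right bank: the cut-bot, the lift-bot]
7. Boatman goes to the right bank with the sort-bot.  [the left bank: the haul-bot | the right bank: the cut-bot, the lift-bot, the sort-bot]
8. Boatman goes back to the left bank alone.  [the left bank: the haul-bot | the right bank: the cut-bot, the lift-bot, the sort-bot]
9. Boatman goes to the right bank with the haul-bot.  [the left bank: — | the right bank: the cut-bot, the haul-bot, the lift-bot, the sort-bot]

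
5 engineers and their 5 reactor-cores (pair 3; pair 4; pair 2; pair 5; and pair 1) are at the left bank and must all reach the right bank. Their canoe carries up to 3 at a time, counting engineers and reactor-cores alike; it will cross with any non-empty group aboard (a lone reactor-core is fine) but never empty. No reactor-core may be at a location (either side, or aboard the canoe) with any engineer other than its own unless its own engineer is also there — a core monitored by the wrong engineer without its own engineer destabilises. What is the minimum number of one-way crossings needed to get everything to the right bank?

11

Counting alone: each trip to the right bank takes at most 3 across and each return brings at least 1 back, so after t trips out (and t−1 returns) at most 3t − (t−1) of the 10 are across; that first reaches 10 at t = 5, so at least 9 crossings are needed.
The safety rule pushes this higher. Following every safe sequence of crossings, the most of the 10 that can be at the right bank as the canoe arrives there on crossing 9 is 9 — never all 10.
So no plan with fewer than 11 crossings exists, and this one achieves 11:
1. engineer 3 and reactor-core 3 cross → the right bank.
2. engineer 3 crosses ← the left bank.
3. reactor-core 2, reactor-core 4, and reactor-core 5 cross → the right bank.
4. reactor-core 3 crosses ← the left bank.
5. engineer 2, engineer 4, and engineer 5 cross → the right bank.
6. engineer 4 and reactor-core 4 cross ← the left bank.
7. engineer 1, engineer 3, and engineer 4 cross → the right bank.
8. reactor-core 2 crosses ← the left bank.
9. reactor-core 3 and reactor-core 4 cross → the right bank.
10. reactor-core 3 crosses ← the left bank.
11. reactor-core 1, reactor-core 2, and reactor-core 3 cross → the right bank.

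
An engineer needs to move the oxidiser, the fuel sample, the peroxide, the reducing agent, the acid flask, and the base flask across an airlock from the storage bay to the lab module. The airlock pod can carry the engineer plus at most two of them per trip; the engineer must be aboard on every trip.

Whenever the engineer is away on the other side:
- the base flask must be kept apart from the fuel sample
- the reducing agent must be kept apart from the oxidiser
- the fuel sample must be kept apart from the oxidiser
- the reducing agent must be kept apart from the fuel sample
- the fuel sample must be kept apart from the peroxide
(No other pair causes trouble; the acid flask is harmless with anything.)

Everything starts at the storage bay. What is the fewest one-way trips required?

Counting alone: the engineer can take at most 2 across per trip to the lab module, so moving all 6 needs at least 3 loaded trips out, with a return between consecutive ones — at least 5 crossings.
The safety rule pushes this higher. Following every safe sequence of crossings, the most of the 6 that can be at the lab module as the airlock pod arrives there on crossings 5, 7 is 4, 5 respectively — never all 6.
So no plan with fewer than 9 crossings exists, and this one achieves 9:
1. Engineer goes to the lab module with the fuel sample and the oxidiser.
2. Engineer goes back to the storage bay with the oxidiser.
3. Engineer goes to the lab module with the oxidiser and the peroxide.
4. Engineer goes back to the storage bay with the fuel sample.
5. Engineer goes to the lab module with the acid flask and the fuel sample.
6. Engineer goes back to the storage bay with the fuel sample.
7. Engineer goes to the lab module with the base flask and the fuel sample.
8. Engineer goes back to the storage bay with the fuel sample.
9. Engineer goes to the lab module with the fuel sample and the reducing agent.

9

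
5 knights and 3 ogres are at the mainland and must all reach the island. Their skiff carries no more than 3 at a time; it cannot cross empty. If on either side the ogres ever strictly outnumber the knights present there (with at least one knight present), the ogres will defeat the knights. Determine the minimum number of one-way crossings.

7

Counting alone: each trip to the island takes at most 3 across and each return brings at least 1 back, so after t trips out (and t−1 returns) at most 3t − (t−1) of the 8 are across; that first reaches 8 at t = 4, so at least 7 crossings are needed.
The plan below uses exactly 7 crossings, so it is optimal:
1. 2 ogres → the island.  (the mainland: 5K 1O; the island: 0K 2O)
2. 1 ogre ← the mainland.  (the mainland: 5K 2O; the island: 0K 1O)
3. 2 knights and 1 ogre → the island.  (the mainland: 3K 1O; the island: 2K 2O)
4. 1 ogre ← the mainland.  (the mainland: 3K 2O; the island: 2K 1O)
5. 1 knight and 2 ogres → the island.  (the mainland: 2K 0O; the island: 3K 3O)
6. 1 ogre ← the mainland.  (the mainland: 2K 1O; the island: 3K 2O)
7. 2 knights and 1 ogre → the island.  (the mainland: 0K 0O; the island: 5K 3O)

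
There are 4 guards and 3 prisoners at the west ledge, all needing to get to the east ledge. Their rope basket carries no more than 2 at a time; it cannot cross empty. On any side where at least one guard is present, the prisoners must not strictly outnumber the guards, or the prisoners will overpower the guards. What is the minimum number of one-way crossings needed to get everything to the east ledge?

Counting alone: each trip to the east ledge takes at most 2 across and each return brings at least 1 back, so after t trips out (and t−1 returns) at most 2t − (t−1) of the 7 are across; that first reaches 7 at t = 6, so at least 11 crossings are needed.
The plan below uses exactly 11 crossings, so it is optimal:
1. 2 prisoners → the east ledge.  (the west ledge: 4G 1P; the east ledge: 0G 2P)
2. 1 prisoner ← the west ledge.  (the west ledge: 4G 2P; the east ledge: 0G 1P)
3. 2 prisoners → the east ledge.  (the west ledge: 4G 0P; the east ledge: 0G 3P)
4. 1 prisoner ← the west ledge.  (the west ledge: 4G 1P; the east ledge: 0G 2P)
5. 2 guards → the east ledge.  (the west ledge: 2G 1P; the east ledge: 2G 2P)
6. 1 prisoner ← the west ledge.  (the west ledge: 2G 2P; the east ledge: 2G 1P)
7. 1 guard and 1 prisoner → the east ledge.  (the west ledge: 1G 1P; the east ledge: 3G 2P)
8. 1 guard ← the west ledge.  (the west ledge: 2G 1P; the east ledge: 2G 2P)
9. 1 guard and 1 prisoner → the east ledge.  (the west ledge: 1G 0P; the east ledge: 3G 3P)
10. 1 prisoner ← the west ledge.  (the west ledge: 1G 1P; the east ledge: 3G 2P)
11. 1 guard and 1 prisoner → the east ledge.  (the west ledge: 0G 0P; the east ledge: 4G 3P)

11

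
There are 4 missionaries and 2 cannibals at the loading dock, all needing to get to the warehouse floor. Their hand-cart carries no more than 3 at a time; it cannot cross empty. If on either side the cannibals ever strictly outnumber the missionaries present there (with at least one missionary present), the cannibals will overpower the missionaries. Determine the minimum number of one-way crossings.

Counting alone: each trip to the warehouse floor takes at most 3 across and each return brings at least 1 back, so after t trips out (and t−1 returns) at most 3t − (t−1) of the 6 are across; that first reaches 6 at t = 3, so at least 5 crossings are needed.
The plan below uses exactly 5 crossings, so it is optimal:
1. 2 cannibals → the warehouse floor.  (the loading dock: 4M 0C; the warehouse floor: 0M 2C)
2. 1 cannibal ← the loading dock.  (the loading dock: 4M 1C; the warehouse floor: 0M 1C)
3. 2 missionaries and 1 cannibal → the warehouse floor.  (the loading dock: 2M 0C; the warehouse floor: 2M 2C)
4. 1 cannibal ← the loading dock.  (the loading dock: 2M 1C; the warehouse floor: 2M 1C)
5. 2 missionaries and 1 cannibal → the warehouse floor.  (the loading dock: 0M 0C; the warehouse floor: 4M 2C)

5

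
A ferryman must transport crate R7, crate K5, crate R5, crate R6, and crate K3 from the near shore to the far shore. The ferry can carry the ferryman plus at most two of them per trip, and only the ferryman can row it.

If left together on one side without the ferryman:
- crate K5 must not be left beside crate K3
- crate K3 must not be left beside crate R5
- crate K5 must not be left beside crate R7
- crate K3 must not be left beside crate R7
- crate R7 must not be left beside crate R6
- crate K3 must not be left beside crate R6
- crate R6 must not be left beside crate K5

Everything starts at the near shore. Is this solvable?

No

Whatever the first load, the items left behind include a forbidden pair without the ferryman. No opening move is safe, so no plan exists.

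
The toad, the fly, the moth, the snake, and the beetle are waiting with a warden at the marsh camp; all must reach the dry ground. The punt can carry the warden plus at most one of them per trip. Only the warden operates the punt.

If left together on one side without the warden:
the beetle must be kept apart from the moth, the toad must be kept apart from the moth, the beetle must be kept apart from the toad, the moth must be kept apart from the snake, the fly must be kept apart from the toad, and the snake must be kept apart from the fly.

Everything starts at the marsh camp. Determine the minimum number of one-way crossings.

impossible

Whatever the first load, the items left behind include a forbidden pair without the warden. No opening move is safe, so no plan exists.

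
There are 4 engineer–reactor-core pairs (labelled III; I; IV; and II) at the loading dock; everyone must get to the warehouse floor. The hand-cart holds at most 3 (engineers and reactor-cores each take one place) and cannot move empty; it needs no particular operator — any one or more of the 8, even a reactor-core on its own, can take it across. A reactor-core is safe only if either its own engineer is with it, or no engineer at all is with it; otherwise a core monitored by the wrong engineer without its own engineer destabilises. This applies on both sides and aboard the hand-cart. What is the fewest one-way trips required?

9

Counting alone: each trip to the warehouse floor takes at most 3 across and each return brings at least 1 back, so after t trips out (and t−1 returns) at most 3t − (t−1) of the 8 are across; that first reaches 8 at t = 4, so at least 7 crossings are needed.
The safety rule pushes this higher. Following every safe sequence of crossings, the most of the 8 that can be at the warehouse floor as the hand-cart arrives there on crossing 7 is 7 — never all 8.
So no plan with fewer than 9 crossings exists, and this one achieves 9:
1. engineer III and reactor-core III cross → the warehouse floor.
2. engineer III crosses ← the loading dock.
3. engineer I, engineer III, and reactor-core I cross → the warehouse floor.
4. engineer III and reactor-core III cross ← the loading dock.
5. engineer II, engineer III, and engineer IV cross → the warehouse floor.
6. reactor-core I crosses ← the loading dock.
7. reactor-core I and reactor-core III cross → the warehouse floor.
8. reactor-core III crosses ← the loading dock.
9. reactor-core II, reactor-core III, and reactor-core IV cross → the warehouse floor.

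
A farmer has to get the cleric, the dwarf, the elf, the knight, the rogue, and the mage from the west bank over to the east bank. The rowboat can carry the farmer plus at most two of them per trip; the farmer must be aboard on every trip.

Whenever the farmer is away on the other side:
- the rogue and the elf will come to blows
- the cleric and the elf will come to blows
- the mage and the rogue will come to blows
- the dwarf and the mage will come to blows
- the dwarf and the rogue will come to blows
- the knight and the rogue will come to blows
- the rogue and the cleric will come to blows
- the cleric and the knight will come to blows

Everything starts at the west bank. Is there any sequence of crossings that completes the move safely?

Whatever the first load, the items left behind include a forbidden pair without the farmer. No opening move is safe, so no plan exists.

No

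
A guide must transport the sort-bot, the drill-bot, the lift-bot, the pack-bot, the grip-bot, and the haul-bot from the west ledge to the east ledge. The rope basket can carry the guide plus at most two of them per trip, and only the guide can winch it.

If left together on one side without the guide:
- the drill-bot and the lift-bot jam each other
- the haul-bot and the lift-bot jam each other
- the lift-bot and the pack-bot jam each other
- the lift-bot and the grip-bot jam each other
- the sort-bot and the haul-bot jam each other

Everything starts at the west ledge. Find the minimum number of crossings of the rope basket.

7

Counting alone: the guide can take at most 2 across per trip to the east ledge, so moving all 6 needs at least 3 loaded trips out, with a return between consecutive ones — at least 5 crossings.
The safety rule pushes this higher. Following every safe sequence of crossings, the most of the 6 that can be at the east ledge as the rope basket arrives there on crossing 5 is 5 — never all 6.
So no plan with fewer than 7 crossings exists, and this one achieves 7:
1. Guide goes to the east ledge with the lift-bot and the sort-bot.  [the west ledge: the drill-bot, the grip-bot, the haul-bot, the pack-bot | the east ledge: the lift-bot, the sort-bot]
2. Guide goes back to the west ledge alone.  [the west ledge: the drill-bot, the grip-bot, the haul-bot, the pack-bot | the east ledge: the lift-bot, the sort-bot]
3. Guide goes to the east ledge with the drill-bot and the pack-bot.  [the west ledge: the grip-bot, the haul-bot | the east ledge: the drill-bot, the lift-bot, the pack-bot, the sort-bot]
4. Guide goes back to the west ledge with the lift-bot.  [the west ledge: the grip-bot, the haul-bot, the lift-bot | the east ledge: the drill-bot, the pack-bot, the sort-bot]
5. Guide goes to the east ledge with the grip-bot and the lift-bot.  [the west ledge: the haul-bot | the east ledge: the drill-bot, the grip-bot, the lift-bot, the pack-bot, the sort-bot]
6. Guide goes back to the west ledge with the lift-bot.  [the west ledge: the haul-bot, the lift-bot | the east ledge: the drill-bot, the grip-bot, the pack-bot, the sort-bot]
7. Guide goes to the east ledge with the haul-bot and the lift-bot.  [the west ledge: — | the east ledge: the drill-bot, the grip-bot, the haul-bot, the lift-bot, the pack-bot, the sort-bot]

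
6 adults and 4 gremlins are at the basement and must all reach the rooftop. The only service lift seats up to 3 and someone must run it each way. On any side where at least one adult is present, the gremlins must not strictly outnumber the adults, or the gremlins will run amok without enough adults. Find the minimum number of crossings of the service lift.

Counting alone: each trip to the rooftop takes at most 3 across and each return brings at least 1 back, so after t trips out (and t−1 returns) at most 3t − (t−1) of the 10 are across; that first reaches 10 at t = 5, so at least 9 crossings are needed.
The plan below uses exactly 9 crossings, so it is optimal:
1. 2 gremlins → the rooftop.  (the basement: 6A 2G; the rooftop: 0A 2G)
2. 1 gremlin ← the basement.  (the basement: 6A 3G; the rooftop: 0A 1G)
3. 3 gremlins → the rooftop.  (the basement: 6A 0G; the rooftop: 0A 4G)
4. 1 gremlin ← the basement.  (the basement: 6A 1G; the rooftop: 0A 3G)
5. 3 adults → the rooftop.  (the basement: 3A 1G; the rooftop: 3A 3G)
6. 1 gremlin ← the basement.  (the basement: 3A 2G; the rooftop: 3A 2G)
7. 1 adult and 2 gremlins → the rooftop.  (the basement: 2A 0G; the rooftop: 4A 4G)
8. 1 gremlin ← the basement.  (the basement: 2A 1G; the rooftop: 4A 3G)
9. 2 adults and 1 gremlin → the rooftop.  (the basement: 0A 0G; the rooftop: 6A 4G)

9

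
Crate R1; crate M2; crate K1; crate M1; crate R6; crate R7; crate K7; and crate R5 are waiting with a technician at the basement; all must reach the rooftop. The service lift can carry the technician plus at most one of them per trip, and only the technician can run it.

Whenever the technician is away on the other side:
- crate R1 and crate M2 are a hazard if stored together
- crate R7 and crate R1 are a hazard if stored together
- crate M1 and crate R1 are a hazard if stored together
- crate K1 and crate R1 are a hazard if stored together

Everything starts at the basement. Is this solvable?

No

Following every safe sequence of crossings from the start, the most of the 8 that can be at the rooftop as the service lift arrives there on crossings 1, 3, 5, 7, 9 is 1, 2, 3, 4, 5 respectively; the best ever achieved is 5 of 8.
From crossing 11 on, no configuration arises that was not already reachable earlier: only 88 distinct safe configurations (who is on which side, and where the service lift is) can ever be reached, none of them has everyone across, and every continuation just revisits them. So no valid plan exists.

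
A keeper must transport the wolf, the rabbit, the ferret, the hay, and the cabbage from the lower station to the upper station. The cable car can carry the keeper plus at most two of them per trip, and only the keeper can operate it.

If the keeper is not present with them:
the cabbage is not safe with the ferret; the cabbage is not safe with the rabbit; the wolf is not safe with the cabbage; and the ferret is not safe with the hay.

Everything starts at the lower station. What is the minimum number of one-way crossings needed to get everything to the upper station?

5

Counting alone: the keeper can take at most 2 across per trip to the upper station, so moving all 5 needs at least 3 loaded trips out, with a return between consecutive ones — at least 5 crossings.
The plan below uses exactly 5 crossings, so it is optimal:
1. Keeper goes to the upper station with the cabbage and the ferret.  [the lower station: the hay, the rabbit, the wolf | the upper station: the cabbage, the ferret]
2. Keeper goes back to the lower station with the cabbage.  [the lower station: the cabbage, the hay, the rabbit, the wolf | the upper station: the ferret]
3. Keeper goes to the upper station with the rabbit and the wolf.  [the lower station: the cabbage, the hay | the upper station: the ferret, the rabbit, the wolf]
4. Keeper goes back to the lower station alone.  [the lower station: the cabbage, the hay | the upper station: the ferret, the rabbit, the wolf]
5. Keeper goes to the upper station with the cabbage and the hay.  [the lower station: — | the upper station: the cabbage, the ferret, the hay, the rabbit, the wolf]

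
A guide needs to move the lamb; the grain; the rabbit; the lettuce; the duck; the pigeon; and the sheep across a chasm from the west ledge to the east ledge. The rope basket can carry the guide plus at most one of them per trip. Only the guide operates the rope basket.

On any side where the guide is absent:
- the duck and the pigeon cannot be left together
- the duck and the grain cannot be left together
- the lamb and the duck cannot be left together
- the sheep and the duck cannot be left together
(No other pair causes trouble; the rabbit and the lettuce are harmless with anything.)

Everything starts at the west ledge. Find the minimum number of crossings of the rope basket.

impossible

Following every safe sequence of crossings from the start, the most of the 7 that can be at the east ledge as the rope basket arrives there on crossings 1, 3, 5, 7 is 1, 2, 3, 4 respectively; the best ever achieved is 4 of 7.
From crossing 9 on, no configuration arises that was not already reachable earlier: only 44 distinct safe configurations (who is on which side, and where the rope basket is) can ever be reached, none of them has everyone across, and every continuation just revisits them. So no valid plan exists.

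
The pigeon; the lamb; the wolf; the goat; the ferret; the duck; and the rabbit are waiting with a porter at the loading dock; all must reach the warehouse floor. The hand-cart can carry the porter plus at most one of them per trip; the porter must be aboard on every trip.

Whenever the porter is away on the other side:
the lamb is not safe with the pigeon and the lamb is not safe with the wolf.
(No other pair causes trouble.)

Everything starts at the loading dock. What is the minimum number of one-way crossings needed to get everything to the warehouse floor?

15

Counting alone: the porter can take at most 1 across per trip to the warehouse floor, so moving all 7 needs at least 7 loaded trips out, with a return between consecutive ones — at least 13 crossings.
The safety rule pushes this higher. Following every safe sequence of crossings, the most of the 7 that can be at the warehouse floor as the hand-cart arrives there on crossing 13 is 6 — never all 7.
So no plan with fewer than 15 crossings exists, and this one achieves 15:
1. Porter goes to the warehouse floor with the lamb.
2. Porter goes back to the loading dock alone.
3. Porter goes to the warehouse floor with the pigeon.
4. Porter goes back to the loading dock with the lamb.
5. Porter goes to the warehouse floor with the wolf.
6. Porter goes back to the loading dock alone.
7. Porter goes to the warehouse floor with the goat.
8. Porter goes back to the loading dock alone.
9. Porter goes to the warehouse floor with the ferret.
10. Porter goes back to the loading dock alone.
11. Porter goes to the warehouse floor with the duck.
12. Porter goes back to the loading dock alone.
13. Porter goes to the warehouse floor with the rabbit.
14. Porter goes back to the loading dock alone.
15. Porter goes to the warehouse floor with the lamb.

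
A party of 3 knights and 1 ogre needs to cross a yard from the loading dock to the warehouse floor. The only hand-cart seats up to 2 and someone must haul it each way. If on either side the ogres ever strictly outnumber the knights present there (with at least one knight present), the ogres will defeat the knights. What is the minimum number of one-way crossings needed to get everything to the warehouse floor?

5

Counting alone: each trip to the warehouse floor takes at most 2 across and each return brings at least 1 back, so after t trips out (and t−1 returns) at most 2t − (t−1) of the 4 are across; that first reaches 4 at t = 3, so at least 5 crossings are needed.
The plan below uses exactly 5 crossings, so it is optimal:
1. 1 knight and 1 ogre → the warehouse floor.  (the loading dock: 2K 0O; the warehouse floor: 1K 1O)
2. 1 ogre ← the loading dock.  (the loading dock: 2K 1O; the warehouse floor: 1K 0O)
3. 1 knight and 1 ogre → the warehouse floor.  (the loading dock: 1K 0O; the warehouse floor: 2K 1O)
4. 1 ogre ← the loading dock.  (the loading dock: 1K 1O; the warehouse floor: 2K 0O)
5. 1 knight and 1 ogre → the warehouse floor.  (the loading dock: 0K 0O; the warehouse floor: 3K 1O)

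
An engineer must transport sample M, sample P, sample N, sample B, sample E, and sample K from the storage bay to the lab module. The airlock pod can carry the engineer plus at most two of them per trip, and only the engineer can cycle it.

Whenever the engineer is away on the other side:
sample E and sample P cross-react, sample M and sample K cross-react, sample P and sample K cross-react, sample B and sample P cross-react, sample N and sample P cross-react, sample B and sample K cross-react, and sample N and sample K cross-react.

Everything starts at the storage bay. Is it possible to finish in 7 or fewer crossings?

Counting alone: the engineer can take at most 2 across per trip to the lab module, so moving all 6 needs at least 3 loaded trips out, with a return between consecutive ones — at least 5 crossings.
The safety rule pushes this higher. Following every safe sequence of crossings, the most of the 6 that can be at the lab module as the airlock pod arrives there on crossings 5, 7 is 4, 5 respectively — never all 6.
So the move cannot be finished within 7 crossings. (The shortest complete plan takes 9:)
1. Engineer goes to the lab module with sample K and sample P.  [the storage bay: sample B, sample E, sample M, sample N | the lab module: sample K, sample P]
2. Engineer goes back to the storage bay with sample P.  [the storage bay: sample B, sample E, sample M, sample N, sample P | the lab module: sample K]
3. Engineer goes to the lab module with sample M and sample P.  [the storage bay: sample B, sample E, sample N | the lab module: sample K, sample M, sample P]
4. Engineer goes back to the storage bay with sample K.  [the storage bay: sample B, sample E, sample K, sample N | the lab module: sample M, sample P]
5. Engineer goes to the lab module with sample B and sample N.  [the storage bay: sample E, sample K | the lab module: sample B, sample M, sample N, sample P]
6. Engineer goes back to the storage bay with sample P.  [the storage bay: sample E, sample K, sample P | the lab module: sample B, sample M, sample N]
7. Engineer goes to the lab module with sample E and sample P.  [the storage bay: sample K | the lab module: sample B, sample E, sample M, sample N, sample P]
8. Engineer goes back to the storage bay with sample P.  [the storage bay: sample K, sample P | the lab module: sample B, sample E, sample M, sample N]
9. Engineer goes to the lab module with sample K and sample P.  [the storage bay: — | the lab module: sample B, sample E, sample K, sample M, sample N, sample P]

No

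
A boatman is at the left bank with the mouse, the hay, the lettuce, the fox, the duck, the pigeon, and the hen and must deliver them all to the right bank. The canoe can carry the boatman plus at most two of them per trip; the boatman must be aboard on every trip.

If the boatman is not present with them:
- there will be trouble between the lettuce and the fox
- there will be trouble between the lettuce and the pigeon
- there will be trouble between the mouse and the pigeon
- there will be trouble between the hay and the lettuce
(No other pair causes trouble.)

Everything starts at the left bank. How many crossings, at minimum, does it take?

Counting alone: the boatman can take at most 2 across per trip to the right bank, so moving all 7 needs at least 4 loaded trips out, with a return between consecutive ones — at least 7 crossings.
The plan below uses exactly 7 crossings, so it is optimal:
1. Boatman goes to the right bank with the lettuce and the mouse.  [the left bank: the duck, the fox, the hay, the hen, the pigeon | the right bank: the lettuce, the mouse]
2. Boatman goes back to the left bank alone.  [the left bank: the duck, the fox, the hay, the hen, the pigeon | the right bank: the lettuce, the mouse]
3. Boatman goes to the right bank with the duck and the hen.  [the left bank: the fox, the hay, the pigeon | the right bank: the duck, the hen, the lettuce, the mouse]
4. Boatman goes back to the left bank alone.  [the left bank: the fox, the hay, the pigeon | the right bank: the duck, the hen, the lettuce, the mouse]
5. Boatman goes to the right bank with the fox and the hay.  [the left bank: the pigeon | the right bank: the duck, the fox, the hay, the hen, the lettuce, the mouse]
6. Boatman goes back to the left bank with the lettuce.  [the left bank: the lettuce, the pigeon | the right bank: the duck, the fox, the hay, the hen, the mouse]
7. Boatman goes to the right bank with the lettuce and the pigeon.  [the left bank: — | the right bank: the duck, the fox, the hay, the hen, the lettuce, the mouse, the pigeon]

7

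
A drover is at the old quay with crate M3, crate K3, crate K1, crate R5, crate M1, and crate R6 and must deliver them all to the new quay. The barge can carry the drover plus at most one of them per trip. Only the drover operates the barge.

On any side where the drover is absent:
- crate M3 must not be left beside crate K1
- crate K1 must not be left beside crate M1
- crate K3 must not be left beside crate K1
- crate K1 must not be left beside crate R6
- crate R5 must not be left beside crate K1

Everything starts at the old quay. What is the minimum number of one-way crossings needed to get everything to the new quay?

impossible

Following every safe sequence of crossings from the start, the most of the 6 that can be at the new quay as the barge arrives there on crossings 1, 3 is 1, 2 respectively; the best ever achieved is 2 of 6.
From crossing 5 on, no configuration arises that was not already reachable earlier: only 13 distinct safe configurations (who is on which side, and where the barge is) can ever be reached, none of them has everyone across, and every continuation just revisits them. So no valid plan exists.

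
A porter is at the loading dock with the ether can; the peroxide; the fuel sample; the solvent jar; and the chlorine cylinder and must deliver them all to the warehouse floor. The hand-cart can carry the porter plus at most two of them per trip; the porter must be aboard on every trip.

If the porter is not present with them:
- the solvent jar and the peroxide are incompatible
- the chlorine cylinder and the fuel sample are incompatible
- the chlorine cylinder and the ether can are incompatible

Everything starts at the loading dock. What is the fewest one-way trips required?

Counting alone: the porter can take at most 2 across per trip to the warehouse floor, so moving all 5 needs at least 3 loaded trips out, with a return between consecutive ones — at least 5 crossings.
The plan below uses exactly 5 crossings, so it is optimal:
1. Porter goes to the warehouse floor with the chlorine cylinder and the peroxide.  [the loading dock: the ether can, the fuel sample, the solvent jar | the warehouse floor: the chlorine cylinder, the peroxide]
2. Porter goes back to the loading dock alone.  [the loading dock: the ether can, the fuel sample, the solvent jar | the warehouse floor: the chlorine cylinder, the peroxide]
3. Porter goes to the warehouse floor with the ether can and the fuel sample.  [the loading dock: the solvent jar | the warehouse floor: the chlorine cylinder, the ether can, the fuel sample, the peroxide]
4. Porter goes back to the loading dock with the chlorine cylinder.  [the loading dock: the chlorine cylinder, the solvent jar | the warehouse floor: the ether can, the fuel sample, the peroxide]
5. Porter goes to the warehouse floor with the chlorine cylinder and the solvent jar.  [the loading dock: — | the warehouse floor: the chlorine cylinder, the ether can, the fuel sample, the peroxide, the solvent jar]

5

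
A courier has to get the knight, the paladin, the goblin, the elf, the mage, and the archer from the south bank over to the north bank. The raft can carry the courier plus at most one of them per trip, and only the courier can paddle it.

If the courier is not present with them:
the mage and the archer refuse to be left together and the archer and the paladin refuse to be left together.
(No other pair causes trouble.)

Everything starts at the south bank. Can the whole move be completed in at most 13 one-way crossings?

Yes

Yes — this plan uses 13 crossings (≤ 13):
1. Courier goes to the north bank with the archer.
2. Courier goes back to the south bank alone.
3. Courier goes to the north bank with the knight.
4. Courier goes back to the south bank alone.
5. Courier goes to the north bank with the paladin.
6. Courier goes back to the south bank with the archer.
7. Courier goes to the north bank with the mage.
8. Courier goes back to the south bank alone.
9. Courier goes to the north bank with the goblin.
10. Courier goes back to the south bank alone.
11. Courier goes to the north bank with the elf.
12. Courier goes back to the south bank alone.
13. Courier goes to the north bank with the archer.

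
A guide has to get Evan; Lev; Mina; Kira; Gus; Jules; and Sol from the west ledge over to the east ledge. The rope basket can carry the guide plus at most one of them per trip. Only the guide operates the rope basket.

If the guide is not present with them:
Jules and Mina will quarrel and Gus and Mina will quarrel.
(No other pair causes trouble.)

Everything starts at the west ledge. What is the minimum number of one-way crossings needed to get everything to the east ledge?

Counting alone: the guide can take at most 1 across per trip to the east ledge, so moving all 7 needs at least 7 loaded trips out, with a return between consecutive ones — at least 13 crossings.
The safety rule pushes this higher. Following every safe sequence of crossings, the most of the 7 that can be at the east ledge as the rope basket arrives there on crossing 13 is 6 — never all 7.
So no plan with fewer than 15 crossings exists, and this one achieves 15:
1. Guide goes to the east ledge with Mina.  [the west ledge: Evan, Gus, Jules, Kira, Lev, Sol | the east ledge: Mina]
2. Guide goes back to the west ledge alone.  [the west ledge: Evan, Gus, Jules, Kira, Lev, Sol | the east ledge: Mina]
3. Guide goes to the east ledge with Evan.  [the west ledge: Gus, Jules, Kira, Lev, Sol | the east ledge: Evan, Mina]
4. Guide goes back to the west ledge alone.  [the west ledge: Gus, Jules, Kira, Lev, Sol | the east ledge: Evan, Mina]
5. Guide goes to the east ledge with Lev.  [the west ledge: Gus, Jules, Kira, Sol | the east ledge: Evan, Lev, Mina]
6. Guide goes back to the west ledge alone.  [the west ledge: Gus, Jules, Kira, Sol | the east ledge: Evan, Lev, Mina]
7. Guide goes to the east ledge with Kira.  [the west ledge: Gus, Jules, Sol | the east ledge: Evan, Kira, Lev, Mina]
8. Guide goes back to the west ledge alone.  [the west ledge: Gus, Jules, Sol | the east ledge: Evan, Kira, Lev, Mina]
9. Guide goes to the east ledge with Gus.  [the west ledge: Jules, Sol | the east ledge: Evan, Gus, Kira, Lev, Mina]
10. Guide goes back to the west ledge with Mina.  [the west ledge: Jules, Mina, Sol | the east ledge: Evan, Gus, Kira, Lev]
11. Guide goes to the east ledge with Jules.  [the west ledge: Mina, Sol | the east ledge: Evan, Gus, Jules, Kira, Lev]
12. Guide goes back to the west ledge alone.  [the west ledge: Mina, Sol | the east ledge: Evan, Gus, Jules, Kira, Lev]
13. Guide goes to the east ledge with Sol.  [the west ledge: Mina | the east ledge: Evan, Gus, Jules, Kira, Lev, Sol]
14. Guide goes back to the west ledge alone.  [the west ledge: Mina | the east ledge: Evan, Gus, Jules, Kira, Lev, Sol]
15. Guide goes to the east ledge with Mina.  [the west ledge: — | the east ledge: Evan, Gus, Jules, Kira, Lev, Mina, Sol]

15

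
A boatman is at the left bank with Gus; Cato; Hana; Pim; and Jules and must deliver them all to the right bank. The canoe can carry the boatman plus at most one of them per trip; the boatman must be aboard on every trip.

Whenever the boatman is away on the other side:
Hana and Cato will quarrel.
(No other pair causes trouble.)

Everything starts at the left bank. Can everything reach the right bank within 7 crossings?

No

Counting alone: the boatman can take at most 1 across per trip to the right bank, so moving all 5 needs at least 5 loaded trips out, with a return between consecutive ones — at least 9 crossings.
Since 7 < 9, 7 crossings cannot be enough. (The shortest complete plan in fact takes 9:)
1. Boatman goes to the right bank with Cato.
2. Boatman goes back to the left bank alone.
3. Boatman goes to the right bank with Gus.
4. Boatman goes back to the left bank alone.
5. Boatman goes to the right bank with Pim.
6. Boatman goes back to the left bank alone.
7. Boatman goes to the right bank with Jules.
8. Boatman goes back to the left bank alone.
9. Boatman goes to the right bank with Hana.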